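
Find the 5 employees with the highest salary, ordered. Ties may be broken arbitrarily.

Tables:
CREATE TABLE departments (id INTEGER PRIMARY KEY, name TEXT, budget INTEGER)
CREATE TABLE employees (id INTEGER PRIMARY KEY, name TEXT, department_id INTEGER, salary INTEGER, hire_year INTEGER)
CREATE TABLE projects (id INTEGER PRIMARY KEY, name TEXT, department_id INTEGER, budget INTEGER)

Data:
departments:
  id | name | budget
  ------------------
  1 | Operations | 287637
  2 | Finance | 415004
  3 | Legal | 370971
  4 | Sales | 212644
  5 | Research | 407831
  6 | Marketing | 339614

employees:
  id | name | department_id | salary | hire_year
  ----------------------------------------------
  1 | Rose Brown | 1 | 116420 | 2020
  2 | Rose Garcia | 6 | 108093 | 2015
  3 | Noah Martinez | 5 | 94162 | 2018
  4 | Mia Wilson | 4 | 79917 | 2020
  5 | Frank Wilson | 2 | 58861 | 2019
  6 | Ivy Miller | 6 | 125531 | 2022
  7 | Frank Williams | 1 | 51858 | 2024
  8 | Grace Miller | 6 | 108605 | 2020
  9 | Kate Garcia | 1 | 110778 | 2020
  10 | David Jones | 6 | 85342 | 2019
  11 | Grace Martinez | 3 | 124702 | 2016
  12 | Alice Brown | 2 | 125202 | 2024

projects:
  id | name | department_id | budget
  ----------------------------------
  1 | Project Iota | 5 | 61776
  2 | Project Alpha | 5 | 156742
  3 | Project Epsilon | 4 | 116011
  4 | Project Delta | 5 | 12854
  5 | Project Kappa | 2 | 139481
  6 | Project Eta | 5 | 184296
SELECT name, salary FROM employees ORDER BY salary DESC LIMIT 5

Execution result:
name | salary
Ivy Miller | 125531
Alice Brown | 125202
Grace Martinez | 124702
Rose Brown | 116420
Kate Garcia | 110778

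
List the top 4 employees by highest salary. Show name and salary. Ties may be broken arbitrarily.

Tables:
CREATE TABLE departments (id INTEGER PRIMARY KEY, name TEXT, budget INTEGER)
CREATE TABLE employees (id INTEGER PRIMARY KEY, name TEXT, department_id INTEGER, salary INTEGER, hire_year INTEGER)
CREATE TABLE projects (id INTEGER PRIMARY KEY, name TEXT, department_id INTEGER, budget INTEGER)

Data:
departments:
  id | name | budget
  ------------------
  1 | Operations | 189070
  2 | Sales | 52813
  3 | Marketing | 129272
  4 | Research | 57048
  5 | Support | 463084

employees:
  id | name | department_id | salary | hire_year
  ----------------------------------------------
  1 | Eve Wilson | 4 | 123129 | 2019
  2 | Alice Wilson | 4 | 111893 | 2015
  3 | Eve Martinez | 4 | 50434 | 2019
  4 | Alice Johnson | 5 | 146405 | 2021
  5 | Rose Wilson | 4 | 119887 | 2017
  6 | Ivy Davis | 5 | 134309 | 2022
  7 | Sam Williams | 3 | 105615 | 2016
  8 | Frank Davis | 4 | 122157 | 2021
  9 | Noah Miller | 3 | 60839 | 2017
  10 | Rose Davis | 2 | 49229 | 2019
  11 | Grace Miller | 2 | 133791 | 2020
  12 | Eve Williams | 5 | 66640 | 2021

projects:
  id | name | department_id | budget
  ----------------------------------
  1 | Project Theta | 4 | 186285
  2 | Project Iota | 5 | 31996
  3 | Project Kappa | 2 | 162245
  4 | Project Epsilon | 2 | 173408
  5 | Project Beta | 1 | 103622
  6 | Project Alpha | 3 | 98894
SELECT name, salary FROM employees ORDER BY salary DESC LIMIT 4

Execution result:
name | salary
Alice Johnson | 146405
Ivy Davis | 134309
Grace Miller | 133791
Eve Wilson | 123129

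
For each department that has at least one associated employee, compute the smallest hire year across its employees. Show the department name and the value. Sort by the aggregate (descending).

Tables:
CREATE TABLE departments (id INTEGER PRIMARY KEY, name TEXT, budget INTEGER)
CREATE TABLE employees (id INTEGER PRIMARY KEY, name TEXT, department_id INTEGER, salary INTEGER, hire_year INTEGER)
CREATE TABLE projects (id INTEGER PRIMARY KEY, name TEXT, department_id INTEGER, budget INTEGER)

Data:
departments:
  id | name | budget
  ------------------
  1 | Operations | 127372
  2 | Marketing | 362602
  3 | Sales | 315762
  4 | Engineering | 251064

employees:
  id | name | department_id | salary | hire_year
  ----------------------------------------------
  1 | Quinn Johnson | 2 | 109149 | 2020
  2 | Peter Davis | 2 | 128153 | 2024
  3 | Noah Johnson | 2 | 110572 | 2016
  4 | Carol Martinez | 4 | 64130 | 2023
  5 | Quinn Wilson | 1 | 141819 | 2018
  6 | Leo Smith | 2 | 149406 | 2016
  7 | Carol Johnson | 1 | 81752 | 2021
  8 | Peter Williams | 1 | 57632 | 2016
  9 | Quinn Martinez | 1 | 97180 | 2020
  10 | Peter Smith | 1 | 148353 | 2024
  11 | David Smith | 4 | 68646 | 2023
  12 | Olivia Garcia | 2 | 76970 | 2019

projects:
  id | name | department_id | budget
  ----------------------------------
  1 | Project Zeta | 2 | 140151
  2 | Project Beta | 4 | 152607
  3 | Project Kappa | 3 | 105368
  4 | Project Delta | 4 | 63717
SELECT p.name, MIN(c.hire_year) AS min_hire_year FROM employees c JOIN departments p ON c.department_id = p.id GROUP BY p.id, p.name ORDER BY min_hire_year DESC

Execution result:
name | min_hire_year
Engineering | 2023
Operations | 2016
Marketing | 2016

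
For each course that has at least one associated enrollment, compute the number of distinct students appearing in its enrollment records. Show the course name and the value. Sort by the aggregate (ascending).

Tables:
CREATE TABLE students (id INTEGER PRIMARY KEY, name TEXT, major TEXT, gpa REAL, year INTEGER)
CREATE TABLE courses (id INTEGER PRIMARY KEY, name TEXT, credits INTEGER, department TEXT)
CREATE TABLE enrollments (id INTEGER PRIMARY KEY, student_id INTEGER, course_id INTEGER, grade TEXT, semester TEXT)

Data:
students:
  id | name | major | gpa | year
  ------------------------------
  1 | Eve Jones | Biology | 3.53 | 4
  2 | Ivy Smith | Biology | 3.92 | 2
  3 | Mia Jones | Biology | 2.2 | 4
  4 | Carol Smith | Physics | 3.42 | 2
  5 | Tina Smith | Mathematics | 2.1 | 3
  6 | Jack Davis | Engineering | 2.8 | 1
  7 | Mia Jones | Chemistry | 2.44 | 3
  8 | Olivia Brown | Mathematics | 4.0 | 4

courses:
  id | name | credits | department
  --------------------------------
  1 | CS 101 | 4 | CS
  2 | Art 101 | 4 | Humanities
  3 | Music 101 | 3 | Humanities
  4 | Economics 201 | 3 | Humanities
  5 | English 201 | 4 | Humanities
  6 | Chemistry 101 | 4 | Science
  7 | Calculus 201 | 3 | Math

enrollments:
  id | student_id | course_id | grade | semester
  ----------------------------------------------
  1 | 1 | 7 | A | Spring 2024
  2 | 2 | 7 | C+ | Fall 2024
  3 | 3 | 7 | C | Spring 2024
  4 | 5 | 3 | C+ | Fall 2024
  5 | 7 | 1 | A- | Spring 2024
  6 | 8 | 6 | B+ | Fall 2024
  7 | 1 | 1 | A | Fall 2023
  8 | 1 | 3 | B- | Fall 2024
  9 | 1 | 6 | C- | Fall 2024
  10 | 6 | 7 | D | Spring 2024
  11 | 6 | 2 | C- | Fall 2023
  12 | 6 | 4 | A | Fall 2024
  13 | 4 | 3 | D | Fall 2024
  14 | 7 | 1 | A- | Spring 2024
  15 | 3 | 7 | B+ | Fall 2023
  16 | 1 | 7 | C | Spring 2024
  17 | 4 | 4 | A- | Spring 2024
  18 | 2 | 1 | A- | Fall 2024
SELECT p.name, COUNT(DISTINCT c.student_id) AS distinct_student_count FROM enrollments c JOIN courses p ON c.course_id = p.id GROUP BY p.id, p.name ORDER BY distinct_student_count ASC

Execution result:
name | distinct_student_count
Art 101 | 1
Economics 201 | 2
Chemistry 101 | 2
CS 101 | 3
Music 101 | 3
Calculus 201 | 4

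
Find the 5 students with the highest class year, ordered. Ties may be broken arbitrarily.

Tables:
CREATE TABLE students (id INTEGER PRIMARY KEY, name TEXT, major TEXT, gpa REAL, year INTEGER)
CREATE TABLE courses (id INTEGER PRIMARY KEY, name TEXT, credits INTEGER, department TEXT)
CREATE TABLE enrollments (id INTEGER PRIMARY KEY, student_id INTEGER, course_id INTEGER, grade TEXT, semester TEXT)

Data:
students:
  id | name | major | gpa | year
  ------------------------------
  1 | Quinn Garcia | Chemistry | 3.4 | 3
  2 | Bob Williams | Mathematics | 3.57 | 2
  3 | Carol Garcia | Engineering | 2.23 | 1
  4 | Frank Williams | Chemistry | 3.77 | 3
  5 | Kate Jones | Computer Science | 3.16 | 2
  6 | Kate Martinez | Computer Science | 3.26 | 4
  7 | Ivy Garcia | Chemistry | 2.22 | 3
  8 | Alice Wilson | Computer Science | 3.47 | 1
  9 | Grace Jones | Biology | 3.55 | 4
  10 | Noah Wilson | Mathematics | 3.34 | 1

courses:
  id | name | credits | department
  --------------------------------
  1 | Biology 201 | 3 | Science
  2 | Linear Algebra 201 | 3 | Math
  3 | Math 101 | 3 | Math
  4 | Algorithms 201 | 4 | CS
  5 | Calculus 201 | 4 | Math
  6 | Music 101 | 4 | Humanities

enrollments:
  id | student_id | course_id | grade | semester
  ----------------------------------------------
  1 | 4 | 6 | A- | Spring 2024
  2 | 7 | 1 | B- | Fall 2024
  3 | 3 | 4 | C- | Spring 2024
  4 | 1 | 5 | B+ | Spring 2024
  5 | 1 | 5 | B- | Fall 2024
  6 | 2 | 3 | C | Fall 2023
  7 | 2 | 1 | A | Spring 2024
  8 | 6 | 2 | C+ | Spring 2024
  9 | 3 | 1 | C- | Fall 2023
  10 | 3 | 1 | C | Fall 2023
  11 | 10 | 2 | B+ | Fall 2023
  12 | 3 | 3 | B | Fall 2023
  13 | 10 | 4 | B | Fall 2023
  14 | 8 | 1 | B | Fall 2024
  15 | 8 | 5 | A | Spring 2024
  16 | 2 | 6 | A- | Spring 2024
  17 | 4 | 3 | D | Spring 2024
SELECT name, year FROM students ORDER BY year DESC LIMIT 5

Execution result:
name | year
Kate Martinez | 4
Grace Jones | 4
Quinn Garcia | 3
Frank Williams | 3
Ivy Garcia | 3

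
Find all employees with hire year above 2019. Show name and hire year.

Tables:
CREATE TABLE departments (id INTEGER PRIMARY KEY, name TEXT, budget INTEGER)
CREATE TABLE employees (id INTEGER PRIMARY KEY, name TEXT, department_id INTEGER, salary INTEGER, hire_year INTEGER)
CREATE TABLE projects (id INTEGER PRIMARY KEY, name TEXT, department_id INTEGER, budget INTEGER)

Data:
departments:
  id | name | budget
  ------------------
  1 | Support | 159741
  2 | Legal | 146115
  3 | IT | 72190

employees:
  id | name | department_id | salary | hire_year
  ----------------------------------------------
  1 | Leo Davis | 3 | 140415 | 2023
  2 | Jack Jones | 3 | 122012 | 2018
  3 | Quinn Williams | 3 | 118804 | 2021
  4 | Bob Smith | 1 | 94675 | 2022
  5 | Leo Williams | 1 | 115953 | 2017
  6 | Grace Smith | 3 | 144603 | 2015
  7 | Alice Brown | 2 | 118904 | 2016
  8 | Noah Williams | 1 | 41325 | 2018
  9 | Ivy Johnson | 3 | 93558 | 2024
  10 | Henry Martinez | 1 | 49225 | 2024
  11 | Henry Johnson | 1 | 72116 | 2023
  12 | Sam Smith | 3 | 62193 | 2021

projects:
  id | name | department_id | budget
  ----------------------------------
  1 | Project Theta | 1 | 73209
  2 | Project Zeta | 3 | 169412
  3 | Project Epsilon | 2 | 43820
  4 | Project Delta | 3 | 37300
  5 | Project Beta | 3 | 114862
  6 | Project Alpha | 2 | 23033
SELECT name, hire_year FROM employees WHERE hire_year > 2019

Execution result:
name | hire_year
Leo Davis | 2023
Quinn Williams | 2021
Bob Smith | 2022
Ivy Johnson | 2024
Henry Martinez | 2024
Henry Johnson | 2023
Sam Smith | 2021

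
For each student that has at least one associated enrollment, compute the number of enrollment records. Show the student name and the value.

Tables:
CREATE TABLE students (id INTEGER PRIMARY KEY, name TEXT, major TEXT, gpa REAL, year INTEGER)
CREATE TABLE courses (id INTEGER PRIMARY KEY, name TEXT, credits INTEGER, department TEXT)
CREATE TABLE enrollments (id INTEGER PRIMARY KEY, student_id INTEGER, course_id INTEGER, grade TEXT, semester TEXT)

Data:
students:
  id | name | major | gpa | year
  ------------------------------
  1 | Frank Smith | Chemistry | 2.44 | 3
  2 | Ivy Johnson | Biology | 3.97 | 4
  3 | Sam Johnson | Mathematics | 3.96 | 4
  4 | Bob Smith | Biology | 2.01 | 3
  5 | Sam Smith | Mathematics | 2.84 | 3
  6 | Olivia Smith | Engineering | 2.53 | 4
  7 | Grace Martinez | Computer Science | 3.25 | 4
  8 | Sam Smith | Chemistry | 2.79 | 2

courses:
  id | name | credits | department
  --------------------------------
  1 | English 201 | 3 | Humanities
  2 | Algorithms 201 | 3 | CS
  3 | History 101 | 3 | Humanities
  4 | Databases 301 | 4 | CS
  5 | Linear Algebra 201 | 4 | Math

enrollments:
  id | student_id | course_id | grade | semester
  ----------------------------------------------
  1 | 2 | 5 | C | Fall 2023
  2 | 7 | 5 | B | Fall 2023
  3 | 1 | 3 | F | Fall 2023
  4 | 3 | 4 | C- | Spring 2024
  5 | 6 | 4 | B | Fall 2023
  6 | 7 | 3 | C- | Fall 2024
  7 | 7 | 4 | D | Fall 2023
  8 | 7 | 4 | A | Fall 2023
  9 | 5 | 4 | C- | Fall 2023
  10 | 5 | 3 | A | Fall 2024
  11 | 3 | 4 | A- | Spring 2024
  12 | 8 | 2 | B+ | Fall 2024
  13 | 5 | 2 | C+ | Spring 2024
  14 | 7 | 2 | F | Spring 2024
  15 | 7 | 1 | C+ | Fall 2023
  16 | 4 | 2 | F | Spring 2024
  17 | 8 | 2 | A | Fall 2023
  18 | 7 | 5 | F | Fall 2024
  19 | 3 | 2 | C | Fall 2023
SELECT p.name, COUNT(*) AS n FROM enrollments c JOIN students p ON c.student_id = p.id GROUP BY p.id, p.name

Execution result:
name | n
Frank Smith | 1
Ivy Johnson | 1
Sam Johnson | 3
Bob Smith | 1
Sam Smith | 3
Olivia Smith | 1
Grace Martinez | 7
Sam Smith | 2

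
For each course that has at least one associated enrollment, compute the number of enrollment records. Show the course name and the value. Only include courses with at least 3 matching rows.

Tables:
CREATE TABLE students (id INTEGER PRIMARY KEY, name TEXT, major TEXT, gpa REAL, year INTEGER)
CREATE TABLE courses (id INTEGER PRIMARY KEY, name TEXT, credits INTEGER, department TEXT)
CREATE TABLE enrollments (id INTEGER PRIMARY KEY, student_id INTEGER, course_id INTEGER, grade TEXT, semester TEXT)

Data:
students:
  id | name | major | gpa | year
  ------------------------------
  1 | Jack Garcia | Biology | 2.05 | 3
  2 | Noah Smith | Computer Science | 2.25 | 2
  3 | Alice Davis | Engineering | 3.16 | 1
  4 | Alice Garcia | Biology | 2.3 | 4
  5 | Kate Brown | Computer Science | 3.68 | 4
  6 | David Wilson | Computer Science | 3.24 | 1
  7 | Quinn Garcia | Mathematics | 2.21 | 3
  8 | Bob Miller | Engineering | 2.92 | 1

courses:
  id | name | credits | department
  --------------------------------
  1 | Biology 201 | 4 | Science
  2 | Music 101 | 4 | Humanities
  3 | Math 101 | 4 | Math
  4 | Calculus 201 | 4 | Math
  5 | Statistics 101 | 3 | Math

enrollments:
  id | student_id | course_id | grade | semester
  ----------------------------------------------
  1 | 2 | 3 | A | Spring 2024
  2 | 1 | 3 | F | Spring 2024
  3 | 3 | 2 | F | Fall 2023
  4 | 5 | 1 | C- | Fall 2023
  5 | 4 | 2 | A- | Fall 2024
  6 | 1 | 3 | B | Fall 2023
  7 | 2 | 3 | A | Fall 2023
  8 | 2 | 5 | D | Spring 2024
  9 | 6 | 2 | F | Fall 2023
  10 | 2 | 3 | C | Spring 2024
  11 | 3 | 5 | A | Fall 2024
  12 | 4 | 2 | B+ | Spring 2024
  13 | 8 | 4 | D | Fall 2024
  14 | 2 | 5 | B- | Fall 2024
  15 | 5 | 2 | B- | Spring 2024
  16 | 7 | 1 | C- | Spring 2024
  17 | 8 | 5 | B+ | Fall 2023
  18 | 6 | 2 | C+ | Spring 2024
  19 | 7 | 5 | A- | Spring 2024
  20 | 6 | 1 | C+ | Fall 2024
SELECT p.name, COUNT(*) AS n FROM enrollments c JOIN courses p ON c.course_id = p.id GROUP BY p.id, p.name HAVING COUNT(*) >= 3

Execution result:
name | n
Biology 201 | 3
Music 101 | 6
Math 101 | 5
Statistics 101 | 5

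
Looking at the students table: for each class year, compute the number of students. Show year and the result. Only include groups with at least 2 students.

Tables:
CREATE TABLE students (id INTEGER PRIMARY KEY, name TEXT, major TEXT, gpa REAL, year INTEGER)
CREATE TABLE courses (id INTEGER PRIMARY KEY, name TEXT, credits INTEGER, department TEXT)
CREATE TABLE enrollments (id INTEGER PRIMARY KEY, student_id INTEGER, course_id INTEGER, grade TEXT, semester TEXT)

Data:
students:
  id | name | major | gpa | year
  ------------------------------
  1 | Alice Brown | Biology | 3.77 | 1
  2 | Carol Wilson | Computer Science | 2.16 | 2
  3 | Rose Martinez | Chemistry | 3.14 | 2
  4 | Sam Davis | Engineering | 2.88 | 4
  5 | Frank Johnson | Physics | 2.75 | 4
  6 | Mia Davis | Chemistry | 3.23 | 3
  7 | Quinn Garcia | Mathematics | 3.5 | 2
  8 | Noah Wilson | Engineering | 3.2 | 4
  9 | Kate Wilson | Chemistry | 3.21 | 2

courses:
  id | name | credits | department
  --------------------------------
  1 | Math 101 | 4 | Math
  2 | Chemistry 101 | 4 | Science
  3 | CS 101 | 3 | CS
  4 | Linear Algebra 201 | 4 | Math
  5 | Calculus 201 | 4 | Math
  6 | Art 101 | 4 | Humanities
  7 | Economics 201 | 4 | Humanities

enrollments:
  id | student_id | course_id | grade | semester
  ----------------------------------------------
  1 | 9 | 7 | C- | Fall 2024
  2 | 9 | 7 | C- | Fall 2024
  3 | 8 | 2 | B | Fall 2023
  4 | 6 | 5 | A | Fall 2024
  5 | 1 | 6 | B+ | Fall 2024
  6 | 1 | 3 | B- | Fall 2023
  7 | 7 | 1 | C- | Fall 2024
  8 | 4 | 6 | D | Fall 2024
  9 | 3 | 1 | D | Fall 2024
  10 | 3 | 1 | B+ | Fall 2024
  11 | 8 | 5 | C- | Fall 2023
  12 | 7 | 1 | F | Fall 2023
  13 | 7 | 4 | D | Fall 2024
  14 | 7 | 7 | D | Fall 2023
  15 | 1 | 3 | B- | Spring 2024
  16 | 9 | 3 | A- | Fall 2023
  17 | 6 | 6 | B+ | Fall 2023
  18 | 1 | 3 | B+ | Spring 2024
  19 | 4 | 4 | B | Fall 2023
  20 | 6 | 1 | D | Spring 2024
SELECT year, COUNT(*) AS n FROM students GROUP BY year HAVING COUNT(*) >= 2

Execution result:
year | n
2 | 4
4 | 3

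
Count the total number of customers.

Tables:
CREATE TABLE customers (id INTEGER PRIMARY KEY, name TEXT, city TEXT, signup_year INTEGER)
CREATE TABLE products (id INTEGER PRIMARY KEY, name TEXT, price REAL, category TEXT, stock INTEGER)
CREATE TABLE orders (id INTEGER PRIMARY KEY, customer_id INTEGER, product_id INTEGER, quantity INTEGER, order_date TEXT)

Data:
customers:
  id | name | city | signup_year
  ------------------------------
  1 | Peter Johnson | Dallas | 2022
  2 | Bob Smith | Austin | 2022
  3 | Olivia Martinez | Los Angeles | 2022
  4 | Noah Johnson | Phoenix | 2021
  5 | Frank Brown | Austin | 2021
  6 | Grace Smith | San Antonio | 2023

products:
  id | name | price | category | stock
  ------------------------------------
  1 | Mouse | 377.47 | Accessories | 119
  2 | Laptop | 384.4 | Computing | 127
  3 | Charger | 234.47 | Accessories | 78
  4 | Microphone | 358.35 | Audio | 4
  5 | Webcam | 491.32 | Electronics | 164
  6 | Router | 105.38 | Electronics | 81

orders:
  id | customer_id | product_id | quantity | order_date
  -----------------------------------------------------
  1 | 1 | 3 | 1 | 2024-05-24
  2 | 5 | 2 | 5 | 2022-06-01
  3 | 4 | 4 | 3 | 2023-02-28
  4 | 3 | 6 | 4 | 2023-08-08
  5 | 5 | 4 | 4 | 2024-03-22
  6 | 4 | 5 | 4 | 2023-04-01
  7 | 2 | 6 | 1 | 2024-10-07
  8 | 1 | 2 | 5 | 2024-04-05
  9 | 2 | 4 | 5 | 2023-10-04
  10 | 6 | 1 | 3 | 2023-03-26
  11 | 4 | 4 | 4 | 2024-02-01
SELECT COUNT(*) FROM customers

Execution result:
6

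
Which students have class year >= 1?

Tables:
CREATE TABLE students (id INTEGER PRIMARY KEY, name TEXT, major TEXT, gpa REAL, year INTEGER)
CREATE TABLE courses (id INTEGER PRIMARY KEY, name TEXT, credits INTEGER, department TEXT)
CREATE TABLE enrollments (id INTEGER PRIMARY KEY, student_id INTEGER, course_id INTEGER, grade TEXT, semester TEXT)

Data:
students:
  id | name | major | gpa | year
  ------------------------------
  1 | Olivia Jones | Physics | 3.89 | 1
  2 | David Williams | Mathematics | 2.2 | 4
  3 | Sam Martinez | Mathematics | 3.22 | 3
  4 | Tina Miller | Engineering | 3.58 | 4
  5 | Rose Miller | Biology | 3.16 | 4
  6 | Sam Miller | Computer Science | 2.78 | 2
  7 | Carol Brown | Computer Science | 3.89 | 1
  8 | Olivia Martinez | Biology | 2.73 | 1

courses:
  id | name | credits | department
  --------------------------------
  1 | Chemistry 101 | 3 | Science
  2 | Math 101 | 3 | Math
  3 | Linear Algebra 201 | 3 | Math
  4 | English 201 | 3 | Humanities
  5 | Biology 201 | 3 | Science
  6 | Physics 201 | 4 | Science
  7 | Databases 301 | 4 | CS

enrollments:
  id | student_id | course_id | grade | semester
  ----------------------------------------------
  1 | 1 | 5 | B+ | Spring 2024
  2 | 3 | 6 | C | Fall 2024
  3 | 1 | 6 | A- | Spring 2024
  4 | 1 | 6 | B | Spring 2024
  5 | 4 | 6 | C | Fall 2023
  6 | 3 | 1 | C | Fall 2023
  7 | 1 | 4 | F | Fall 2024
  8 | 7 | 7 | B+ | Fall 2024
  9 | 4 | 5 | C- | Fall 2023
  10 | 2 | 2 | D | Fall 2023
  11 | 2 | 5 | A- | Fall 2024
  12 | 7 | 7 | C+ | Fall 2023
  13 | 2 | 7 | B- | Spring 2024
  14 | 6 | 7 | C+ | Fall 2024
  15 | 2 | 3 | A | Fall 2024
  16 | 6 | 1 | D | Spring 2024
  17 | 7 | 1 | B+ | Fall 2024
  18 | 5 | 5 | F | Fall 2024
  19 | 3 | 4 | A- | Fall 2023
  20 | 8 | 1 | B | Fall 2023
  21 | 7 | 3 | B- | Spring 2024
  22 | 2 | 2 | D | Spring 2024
SELECT name, year FROM students WHERE year >= 1

Execution result:
name | year
Olivia Jones | 1
David Williams | 4
Sam Martinez | 3
Tina Miller | 4
Rose Miller | 4
Sam Miller | 2
Carol Brown | 1
Olivia Martinez | 1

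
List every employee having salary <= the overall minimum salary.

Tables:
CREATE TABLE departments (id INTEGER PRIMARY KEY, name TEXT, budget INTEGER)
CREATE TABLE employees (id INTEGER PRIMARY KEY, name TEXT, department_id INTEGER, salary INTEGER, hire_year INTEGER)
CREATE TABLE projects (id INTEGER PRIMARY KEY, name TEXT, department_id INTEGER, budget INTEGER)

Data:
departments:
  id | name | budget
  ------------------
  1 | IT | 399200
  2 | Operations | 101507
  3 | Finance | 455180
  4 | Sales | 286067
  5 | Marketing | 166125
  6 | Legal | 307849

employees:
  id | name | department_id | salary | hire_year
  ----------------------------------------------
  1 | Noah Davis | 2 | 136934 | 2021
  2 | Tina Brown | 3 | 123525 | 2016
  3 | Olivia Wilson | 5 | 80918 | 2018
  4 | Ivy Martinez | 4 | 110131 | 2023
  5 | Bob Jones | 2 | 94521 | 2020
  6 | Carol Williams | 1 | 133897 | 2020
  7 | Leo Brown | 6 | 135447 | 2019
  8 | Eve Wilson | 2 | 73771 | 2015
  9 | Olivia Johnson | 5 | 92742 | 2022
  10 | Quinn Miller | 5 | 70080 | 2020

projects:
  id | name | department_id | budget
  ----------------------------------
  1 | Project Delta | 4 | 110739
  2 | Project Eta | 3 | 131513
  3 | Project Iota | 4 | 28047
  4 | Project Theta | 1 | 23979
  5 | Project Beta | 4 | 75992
SELECT name, salary FROM employees WHERE salary <= (SELECT MIN(salary) FROM employees)

Execution result:
name | salary
Quinn Miller | 70080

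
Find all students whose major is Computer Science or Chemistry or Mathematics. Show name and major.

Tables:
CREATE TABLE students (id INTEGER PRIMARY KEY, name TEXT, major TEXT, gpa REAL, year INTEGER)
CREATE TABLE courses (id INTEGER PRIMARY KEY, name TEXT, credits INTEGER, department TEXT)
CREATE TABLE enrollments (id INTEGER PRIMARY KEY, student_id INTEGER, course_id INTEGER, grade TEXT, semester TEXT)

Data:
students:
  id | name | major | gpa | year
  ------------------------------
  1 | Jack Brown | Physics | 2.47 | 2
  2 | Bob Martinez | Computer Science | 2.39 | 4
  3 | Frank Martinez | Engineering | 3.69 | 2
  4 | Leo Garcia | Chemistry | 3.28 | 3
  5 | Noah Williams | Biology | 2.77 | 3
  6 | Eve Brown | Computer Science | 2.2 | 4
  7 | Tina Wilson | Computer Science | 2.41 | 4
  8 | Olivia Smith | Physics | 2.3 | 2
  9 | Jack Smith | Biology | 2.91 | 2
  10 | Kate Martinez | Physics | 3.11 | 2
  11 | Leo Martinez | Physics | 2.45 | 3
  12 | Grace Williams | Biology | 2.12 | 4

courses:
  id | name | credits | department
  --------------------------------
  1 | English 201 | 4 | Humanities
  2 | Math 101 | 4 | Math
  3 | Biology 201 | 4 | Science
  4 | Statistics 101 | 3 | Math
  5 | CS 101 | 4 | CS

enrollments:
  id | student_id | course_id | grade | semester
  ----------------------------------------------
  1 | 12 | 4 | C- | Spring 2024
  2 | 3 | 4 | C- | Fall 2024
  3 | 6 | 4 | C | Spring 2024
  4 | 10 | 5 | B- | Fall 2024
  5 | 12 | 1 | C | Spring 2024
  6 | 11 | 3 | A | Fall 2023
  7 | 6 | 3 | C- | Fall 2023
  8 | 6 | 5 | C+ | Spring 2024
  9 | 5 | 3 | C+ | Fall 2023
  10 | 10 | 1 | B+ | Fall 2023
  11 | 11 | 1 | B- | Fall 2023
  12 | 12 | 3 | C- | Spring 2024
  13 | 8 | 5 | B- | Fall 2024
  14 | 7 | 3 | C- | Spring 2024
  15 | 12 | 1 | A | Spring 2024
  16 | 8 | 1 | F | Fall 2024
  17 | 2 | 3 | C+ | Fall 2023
SELECT name, major FROM students WHERE major IN ('Computer Science', 'Chemistry', 'Mathematics')

Execution result:
name | major
Bob Martinez | Computer Science
Leo Garcia | Chemistry
Eve Brown | Computer Science
Tina Wilson | Computer Science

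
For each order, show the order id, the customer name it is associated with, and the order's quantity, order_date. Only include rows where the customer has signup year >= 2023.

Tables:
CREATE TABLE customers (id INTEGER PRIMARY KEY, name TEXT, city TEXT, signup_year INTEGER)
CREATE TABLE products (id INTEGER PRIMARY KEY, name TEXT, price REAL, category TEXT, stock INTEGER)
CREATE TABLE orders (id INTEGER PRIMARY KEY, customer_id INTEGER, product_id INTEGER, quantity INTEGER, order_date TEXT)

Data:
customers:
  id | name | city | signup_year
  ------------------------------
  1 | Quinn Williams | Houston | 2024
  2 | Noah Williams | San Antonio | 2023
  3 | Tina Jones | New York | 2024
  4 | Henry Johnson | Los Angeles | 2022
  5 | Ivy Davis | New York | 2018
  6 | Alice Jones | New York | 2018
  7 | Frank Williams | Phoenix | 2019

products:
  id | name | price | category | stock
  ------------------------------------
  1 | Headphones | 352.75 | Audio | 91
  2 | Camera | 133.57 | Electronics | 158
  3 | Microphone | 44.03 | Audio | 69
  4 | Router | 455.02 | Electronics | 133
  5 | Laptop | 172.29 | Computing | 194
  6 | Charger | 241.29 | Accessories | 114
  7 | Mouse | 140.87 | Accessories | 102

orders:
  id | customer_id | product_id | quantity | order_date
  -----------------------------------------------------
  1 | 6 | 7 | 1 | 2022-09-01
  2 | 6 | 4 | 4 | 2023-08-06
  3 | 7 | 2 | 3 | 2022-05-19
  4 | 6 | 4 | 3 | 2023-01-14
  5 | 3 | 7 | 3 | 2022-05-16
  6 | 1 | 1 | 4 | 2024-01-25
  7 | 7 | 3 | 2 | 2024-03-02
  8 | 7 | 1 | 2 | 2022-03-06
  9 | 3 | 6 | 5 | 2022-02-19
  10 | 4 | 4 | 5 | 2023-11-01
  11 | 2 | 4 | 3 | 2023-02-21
SELECT c.id, p.name AS customer, c.quantity, c.order_date FROM orders c JOIN customers p ON c.customer_id = p.id WHERE p.signup_year >= 2023

Execution result:
id | customer | quantity | order_date
5 | Tina Jones | 3 | 2022-05-16
6 | Quinn Williams | 4 | 2024-01-25
9 | Tina Jones | 5 | 2022-02-19
11 | Noah Williams | 3 | 2023-02-21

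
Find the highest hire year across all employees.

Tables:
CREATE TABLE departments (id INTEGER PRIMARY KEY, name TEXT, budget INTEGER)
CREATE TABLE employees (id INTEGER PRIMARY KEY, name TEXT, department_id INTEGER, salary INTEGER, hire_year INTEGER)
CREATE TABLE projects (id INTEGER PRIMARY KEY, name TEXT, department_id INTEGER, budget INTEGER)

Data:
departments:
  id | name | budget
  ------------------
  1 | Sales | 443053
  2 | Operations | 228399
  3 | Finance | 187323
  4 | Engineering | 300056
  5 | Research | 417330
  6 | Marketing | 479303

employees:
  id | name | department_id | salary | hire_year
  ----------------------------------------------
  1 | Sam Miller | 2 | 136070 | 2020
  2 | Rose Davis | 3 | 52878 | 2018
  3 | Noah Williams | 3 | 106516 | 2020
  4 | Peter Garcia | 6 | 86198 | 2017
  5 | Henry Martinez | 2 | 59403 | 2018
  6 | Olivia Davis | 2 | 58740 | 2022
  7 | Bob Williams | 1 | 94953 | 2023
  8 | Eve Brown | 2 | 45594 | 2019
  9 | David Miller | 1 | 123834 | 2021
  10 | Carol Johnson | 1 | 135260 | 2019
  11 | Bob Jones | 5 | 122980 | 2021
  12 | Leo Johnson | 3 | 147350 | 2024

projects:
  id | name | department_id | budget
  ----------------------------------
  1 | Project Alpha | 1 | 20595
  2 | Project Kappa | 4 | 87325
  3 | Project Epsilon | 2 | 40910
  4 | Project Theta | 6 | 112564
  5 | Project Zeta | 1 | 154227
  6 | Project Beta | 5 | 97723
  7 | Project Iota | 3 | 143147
SELECT MAX(hire_year) FROM employees

Execution result:
2024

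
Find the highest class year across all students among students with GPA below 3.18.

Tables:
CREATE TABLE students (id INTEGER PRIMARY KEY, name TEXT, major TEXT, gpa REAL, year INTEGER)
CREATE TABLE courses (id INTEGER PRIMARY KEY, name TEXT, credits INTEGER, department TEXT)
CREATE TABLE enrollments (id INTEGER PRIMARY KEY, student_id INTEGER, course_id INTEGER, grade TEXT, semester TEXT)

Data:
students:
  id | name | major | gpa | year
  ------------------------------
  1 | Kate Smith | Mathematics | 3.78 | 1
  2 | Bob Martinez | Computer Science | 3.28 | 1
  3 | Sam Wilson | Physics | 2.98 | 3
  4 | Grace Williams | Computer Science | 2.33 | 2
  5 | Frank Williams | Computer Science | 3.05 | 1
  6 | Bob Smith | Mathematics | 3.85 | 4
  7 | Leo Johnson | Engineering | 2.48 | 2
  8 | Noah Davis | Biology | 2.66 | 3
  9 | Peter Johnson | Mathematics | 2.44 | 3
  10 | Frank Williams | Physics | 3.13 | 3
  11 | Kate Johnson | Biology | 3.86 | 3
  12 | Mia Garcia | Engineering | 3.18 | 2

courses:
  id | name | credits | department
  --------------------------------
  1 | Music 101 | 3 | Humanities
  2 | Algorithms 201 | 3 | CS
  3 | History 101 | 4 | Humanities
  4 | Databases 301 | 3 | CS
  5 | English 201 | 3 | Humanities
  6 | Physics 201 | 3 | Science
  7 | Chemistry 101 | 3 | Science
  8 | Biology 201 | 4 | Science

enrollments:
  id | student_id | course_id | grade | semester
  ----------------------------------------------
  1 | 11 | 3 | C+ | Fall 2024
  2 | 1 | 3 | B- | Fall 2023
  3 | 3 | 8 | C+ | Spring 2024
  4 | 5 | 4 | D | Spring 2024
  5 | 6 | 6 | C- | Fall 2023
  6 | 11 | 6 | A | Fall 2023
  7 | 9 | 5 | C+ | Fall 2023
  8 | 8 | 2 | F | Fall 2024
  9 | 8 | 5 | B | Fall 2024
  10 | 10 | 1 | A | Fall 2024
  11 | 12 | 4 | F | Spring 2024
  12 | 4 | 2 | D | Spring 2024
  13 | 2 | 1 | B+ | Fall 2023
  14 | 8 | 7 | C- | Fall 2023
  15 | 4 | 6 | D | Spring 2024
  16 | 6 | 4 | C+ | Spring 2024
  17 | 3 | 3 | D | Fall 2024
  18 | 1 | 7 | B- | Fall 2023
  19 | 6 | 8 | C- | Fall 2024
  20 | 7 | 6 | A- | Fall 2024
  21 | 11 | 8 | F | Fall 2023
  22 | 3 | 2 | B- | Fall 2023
SELECT MAX(year) FROM students WHERE gpa < 3.18

Execution result:
3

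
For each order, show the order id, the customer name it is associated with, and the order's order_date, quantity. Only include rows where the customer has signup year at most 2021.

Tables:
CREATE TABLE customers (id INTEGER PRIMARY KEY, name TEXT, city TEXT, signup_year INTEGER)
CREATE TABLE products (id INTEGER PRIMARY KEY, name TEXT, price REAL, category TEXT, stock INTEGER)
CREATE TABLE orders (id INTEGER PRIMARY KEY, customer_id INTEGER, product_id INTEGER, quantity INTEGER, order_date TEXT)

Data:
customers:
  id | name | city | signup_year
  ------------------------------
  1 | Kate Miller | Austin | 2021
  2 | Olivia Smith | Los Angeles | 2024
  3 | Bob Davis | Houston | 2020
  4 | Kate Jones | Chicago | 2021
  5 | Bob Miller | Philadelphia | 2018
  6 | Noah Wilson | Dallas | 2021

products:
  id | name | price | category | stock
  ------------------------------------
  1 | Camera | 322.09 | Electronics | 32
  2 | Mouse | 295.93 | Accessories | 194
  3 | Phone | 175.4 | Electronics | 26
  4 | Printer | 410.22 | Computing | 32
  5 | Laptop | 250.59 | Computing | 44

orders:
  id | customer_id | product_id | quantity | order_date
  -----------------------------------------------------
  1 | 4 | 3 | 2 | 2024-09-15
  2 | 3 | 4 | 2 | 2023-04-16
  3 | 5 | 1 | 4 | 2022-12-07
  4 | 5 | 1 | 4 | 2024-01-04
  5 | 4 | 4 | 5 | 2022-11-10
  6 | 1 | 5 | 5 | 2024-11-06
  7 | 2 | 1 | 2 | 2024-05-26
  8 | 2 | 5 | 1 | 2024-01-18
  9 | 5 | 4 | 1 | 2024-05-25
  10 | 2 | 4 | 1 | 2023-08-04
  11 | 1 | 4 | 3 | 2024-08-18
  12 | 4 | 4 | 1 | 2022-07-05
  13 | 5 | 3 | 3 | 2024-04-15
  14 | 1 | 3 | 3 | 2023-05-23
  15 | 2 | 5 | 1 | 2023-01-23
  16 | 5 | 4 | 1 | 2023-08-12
SELECT c.id, p.name AS customer, c.order_date, c.quantity FROM orders c JOIN customers p ON c.customer_id = p.id WHERE p.signup_year <= 2021

Execution result:
id | customer | order_date | quantity
1 | Kate Jones | 2024-09-15 | 2
2 | Bob Davis | 2023-04-16 | 2
3 | Bob Miller | 2022-12-07 | 4
4 | Bob Miller | 2024-01-04 | 4
5 | Kate Jones | 2022-11-10 | 5
6 | Kate Miller | 2024-11-06 | 5
9 | Bob Miller | 2024-05-25 | 1
11 | Kate Miller | 2024-08-18 | 3
12 | Kate Jones | 2022-07-05 | 1
13 | Bob Miller | 2024-04-15 | 3
14 | Kate Miller | 2023-05-23 | 3
16 | Bob Miller | 2023-08-12 | 1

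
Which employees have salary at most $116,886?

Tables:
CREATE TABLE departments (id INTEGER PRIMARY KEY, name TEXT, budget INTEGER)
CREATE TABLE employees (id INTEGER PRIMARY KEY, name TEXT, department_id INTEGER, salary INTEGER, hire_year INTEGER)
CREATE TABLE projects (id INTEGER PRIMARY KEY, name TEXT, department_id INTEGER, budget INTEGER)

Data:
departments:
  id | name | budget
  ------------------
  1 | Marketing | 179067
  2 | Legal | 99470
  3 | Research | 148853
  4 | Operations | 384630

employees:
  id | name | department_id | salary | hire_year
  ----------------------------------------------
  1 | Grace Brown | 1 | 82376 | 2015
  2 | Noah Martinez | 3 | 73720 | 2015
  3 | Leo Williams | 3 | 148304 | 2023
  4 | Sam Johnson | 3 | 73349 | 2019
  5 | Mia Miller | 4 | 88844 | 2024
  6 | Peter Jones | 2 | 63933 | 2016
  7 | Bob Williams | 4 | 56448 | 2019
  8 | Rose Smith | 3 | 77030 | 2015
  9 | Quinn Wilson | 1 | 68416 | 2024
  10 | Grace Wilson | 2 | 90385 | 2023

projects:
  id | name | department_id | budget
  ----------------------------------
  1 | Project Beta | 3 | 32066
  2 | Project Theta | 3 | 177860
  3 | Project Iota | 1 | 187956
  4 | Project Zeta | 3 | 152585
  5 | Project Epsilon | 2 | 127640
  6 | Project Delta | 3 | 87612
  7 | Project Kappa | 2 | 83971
SELECT name, salary FROM employees WHERE salary <= 116886

Execution result:
name | salary
Grace Brown | 82376
Noah Martinez | 73720
Sam Johnson | 73349
Mia Miller | 88844
Peter Jones | 63933
Bob Williams | 56448
Rose Smith | 77030
Quinn Wilson | 68416
Grace Wilson | 90385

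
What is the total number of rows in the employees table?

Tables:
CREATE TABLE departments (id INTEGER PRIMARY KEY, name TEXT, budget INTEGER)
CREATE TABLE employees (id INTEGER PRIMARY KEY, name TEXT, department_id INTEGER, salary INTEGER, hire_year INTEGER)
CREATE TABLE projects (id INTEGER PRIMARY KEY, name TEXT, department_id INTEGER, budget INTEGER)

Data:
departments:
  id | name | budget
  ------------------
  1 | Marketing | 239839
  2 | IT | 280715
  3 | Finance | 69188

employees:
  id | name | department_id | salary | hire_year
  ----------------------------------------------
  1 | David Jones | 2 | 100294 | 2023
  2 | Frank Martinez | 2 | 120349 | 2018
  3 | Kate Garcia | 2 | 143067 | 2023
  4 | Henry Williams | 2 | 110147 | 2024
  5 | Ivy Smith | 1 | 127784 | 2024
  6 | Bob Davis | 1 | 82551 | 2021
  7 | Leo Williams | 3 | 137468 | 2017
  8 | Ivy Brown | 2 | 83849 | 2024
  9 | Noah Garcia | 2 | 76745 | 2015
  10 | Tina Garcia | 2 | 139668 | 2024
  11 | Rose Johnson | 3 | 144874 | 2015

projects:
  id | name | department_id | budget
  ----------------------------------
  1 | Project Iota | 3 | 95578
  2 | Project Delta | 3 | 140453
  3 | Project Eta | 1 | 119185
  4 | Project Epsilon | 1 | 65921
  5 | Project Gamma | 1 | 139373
SELECT COUNT(*) FROM employees

Execution result:
11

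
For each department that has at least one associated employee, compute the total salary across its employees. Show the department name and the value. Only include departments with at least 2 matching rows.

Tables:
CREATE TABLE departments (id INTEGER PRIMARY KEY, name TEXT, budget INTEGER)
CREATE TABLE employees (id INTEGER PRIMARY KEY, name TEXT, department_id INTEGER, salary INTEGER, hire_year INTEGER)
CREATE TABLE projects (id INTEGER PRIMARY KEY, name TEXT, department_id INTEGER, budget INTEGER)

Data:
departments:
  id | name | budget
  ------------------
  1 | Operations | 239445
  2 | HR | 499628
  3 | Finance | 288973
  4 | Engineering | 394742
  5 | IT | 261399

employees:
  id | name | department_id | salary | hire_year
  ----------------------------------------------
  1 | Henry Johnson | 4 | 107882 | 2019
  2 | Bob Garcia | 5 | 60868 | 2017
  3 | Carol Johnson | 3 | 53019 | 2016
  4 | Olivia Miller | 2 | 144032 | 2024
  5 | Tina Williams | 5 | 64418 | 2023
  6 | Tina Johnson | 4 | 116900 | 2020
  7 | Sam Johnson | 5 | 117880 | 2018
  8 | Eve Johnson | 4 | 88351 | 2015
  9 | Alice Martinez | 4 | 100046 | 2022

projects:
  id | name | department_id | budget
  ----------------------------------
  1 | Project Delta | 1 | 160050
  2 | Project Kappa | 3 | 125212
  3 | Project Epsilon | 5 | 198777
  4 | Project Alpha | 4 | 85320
SELECT p.name, SUM(c.salary) AS sum_salary FROM employees c JOIN departments p ON c.department_id = p.id GROUP BY p.id, p.name HAVING COUNT(*) >= 2

Execution result:
name | sum_salary
Engineering | 413179
IT | 243166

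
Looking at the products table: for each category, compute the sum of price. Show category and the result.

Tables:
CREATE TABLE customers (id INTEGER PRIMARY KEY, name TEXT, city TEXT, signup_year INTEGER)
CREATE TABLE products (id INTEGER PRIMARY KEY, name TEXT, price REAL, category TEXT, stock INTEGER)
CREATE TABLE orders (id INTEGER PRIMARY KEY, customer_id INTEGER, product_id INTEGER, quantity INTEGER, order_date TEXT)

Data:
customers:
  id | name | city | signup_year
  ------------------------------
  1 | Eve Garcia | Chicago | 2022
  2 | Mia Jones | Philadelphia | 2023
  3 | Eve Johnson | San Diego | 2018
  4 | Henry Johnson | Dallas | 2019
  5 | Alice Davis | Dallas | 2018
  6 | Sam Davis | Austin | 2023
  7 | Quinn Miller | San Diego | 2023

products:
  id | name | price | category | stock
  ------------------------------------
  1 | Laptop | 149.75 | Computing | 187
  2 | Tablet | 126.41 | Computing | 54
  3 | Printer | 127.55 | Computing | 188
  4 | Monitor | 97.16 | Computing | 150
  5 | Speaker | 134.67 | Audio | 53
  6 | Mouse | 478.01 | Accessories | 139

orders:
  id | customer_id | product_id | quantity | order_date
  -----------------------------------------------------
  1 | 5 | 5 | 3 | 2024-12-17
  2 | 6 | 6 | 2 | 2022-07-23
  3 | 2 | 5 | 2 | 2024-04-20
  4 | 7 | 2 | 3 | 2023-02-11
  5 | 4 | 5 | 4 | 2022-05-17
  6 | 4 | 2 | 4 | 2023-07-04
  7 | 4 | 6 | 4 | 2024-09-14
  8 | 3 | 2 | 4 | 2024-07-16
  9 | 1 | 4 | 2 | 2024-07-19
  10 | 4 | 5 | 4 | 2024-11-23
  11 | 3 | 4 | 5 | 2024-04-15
SELECT category, SUM(price) AS sum_price FROM products GROUP BY category

Execution result:
category | sum_price
Accessories | 478.01
Audio | 134.67
Computing | 500.87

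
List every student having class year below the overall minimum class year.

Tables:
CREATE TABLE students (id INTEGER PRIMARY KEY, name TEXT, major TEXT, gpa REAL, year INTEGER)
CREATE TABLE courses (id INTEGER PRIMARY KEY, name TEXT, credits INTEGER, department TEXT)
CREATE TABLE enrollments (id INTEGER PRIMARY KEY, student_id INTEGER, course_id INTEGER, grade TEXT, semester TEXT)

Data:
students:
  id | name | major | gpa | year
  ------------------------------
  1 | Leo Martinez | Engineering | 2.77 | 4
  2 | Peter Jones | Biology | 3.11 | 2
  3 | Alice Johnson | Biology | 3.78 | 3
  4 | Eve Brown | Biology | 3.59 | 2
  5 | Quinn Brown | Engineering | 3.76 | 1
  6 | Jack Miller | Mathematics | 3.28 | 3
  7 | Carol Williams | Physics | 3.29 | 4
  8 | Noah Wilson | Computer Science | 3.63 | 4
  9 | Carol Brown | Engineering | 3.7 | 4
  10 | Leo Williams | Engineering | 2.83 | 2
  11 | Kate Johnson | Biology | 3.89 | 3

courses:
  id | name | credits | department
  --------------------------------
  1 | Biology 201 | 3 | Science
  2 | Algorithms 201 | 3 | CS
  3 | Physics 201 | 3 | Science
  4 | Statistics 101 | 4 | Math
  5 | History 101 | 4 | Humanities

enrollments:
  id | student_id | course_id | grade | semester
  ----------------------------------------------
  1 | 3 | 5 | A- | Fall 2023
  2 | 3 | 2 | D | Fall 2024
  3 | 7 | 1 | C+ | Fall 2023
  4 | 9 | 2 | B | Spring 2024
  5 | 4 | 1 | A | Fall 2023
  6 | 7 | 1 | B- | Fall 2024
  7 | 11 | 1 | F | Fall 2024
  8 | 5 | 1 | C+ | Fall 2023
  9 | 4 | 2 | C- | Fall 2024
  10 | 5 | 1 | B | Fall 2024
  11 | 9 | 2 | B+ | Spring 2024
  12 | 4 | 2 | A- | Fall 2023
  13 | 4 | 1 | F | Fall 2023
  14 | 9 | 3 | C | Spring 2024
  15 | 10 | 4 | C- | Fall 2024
SELECT name, year FROM students WHERE year < (SELECT MIN(year) FROM students)

Execution result:
(no rows)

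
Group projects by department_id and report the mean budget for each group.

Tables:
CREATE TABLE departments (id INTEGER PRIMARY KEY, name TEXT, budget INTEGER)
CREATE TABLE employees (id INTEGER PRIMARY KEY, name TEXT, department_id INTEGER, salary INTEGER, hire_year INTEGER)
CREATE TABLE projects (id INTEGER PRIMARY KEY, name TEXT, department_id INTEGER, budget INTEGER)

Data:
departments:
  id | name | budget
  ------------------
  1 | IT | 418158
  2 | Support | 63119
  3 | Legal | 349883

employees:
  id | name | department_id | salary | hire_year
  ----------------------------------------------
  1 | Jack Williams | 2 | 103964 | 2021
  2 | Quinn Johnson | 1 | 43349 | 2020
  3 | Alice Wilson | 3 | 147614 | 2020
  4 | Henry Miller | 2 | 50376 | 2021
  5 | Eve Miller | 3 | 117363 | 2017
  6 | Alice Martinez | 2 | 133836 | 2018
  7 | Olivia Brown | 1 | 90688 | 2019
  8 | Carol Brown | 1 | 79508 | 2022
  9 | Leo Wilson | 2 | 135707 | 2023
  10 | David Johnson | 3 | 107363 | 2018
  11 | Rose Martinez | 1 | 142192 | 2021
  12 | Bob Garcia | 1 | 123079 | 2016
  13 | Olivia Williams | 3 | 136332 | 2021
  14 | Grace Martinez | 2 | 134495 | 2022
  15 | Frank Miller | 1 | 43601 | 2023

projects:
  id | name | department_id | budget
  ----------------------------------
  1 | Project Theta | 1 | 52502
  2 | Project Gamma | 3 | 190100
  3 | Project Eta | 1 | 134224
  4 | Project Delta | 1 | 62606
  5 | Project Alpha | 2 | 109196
SELECT department_id, AVG(budget) AS avg_budget FROM projects GROUP BY department_id

Execution result:
department_id | avg_budget
1 | 83110.67
2 | 109196.00
3 | 190100.00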